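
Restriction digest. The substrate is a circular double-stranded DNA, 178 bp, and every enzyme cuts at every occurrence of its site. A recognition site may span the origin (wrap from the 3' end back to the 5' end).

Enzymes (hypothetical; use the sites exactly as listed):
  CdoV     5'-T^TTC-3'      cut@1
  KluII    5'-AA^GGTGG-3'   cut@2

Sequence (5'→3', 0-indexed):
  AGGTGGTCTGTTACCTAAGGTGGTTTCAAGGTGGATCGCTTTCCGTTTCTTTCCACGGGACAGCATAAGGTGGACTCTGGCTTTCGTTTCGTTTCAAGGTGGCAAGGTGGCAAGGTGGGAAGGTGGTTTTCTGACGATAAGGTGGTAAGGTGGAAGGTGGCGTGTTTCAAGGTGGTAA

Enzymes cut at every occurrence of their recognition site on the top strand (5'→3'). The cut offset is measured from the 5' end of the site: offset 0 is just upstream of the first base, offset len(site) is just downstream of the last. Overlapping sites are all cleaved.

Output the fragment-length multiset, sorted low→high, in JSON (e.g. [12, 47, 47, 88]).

[4,5,5,5,5,5,6,6,7,7,8,8,8,8,9,10,11,12,14,17,18]

Site scan:
  CdoV (TTTC, off=1): starts [23, 39, 45, 49, 81, 86, 91, 127, 164] → cuts [24, 40, 46, 50, 82, 87, 92, 128, 165]
  KluII (AAGGTGG, off=2): starts [16, 27, 66, 95, 103, 111, 119, 138, 146, 153, 168, 177] → cuts [1, 18, 29, 68, 97, 105, 113, 121, 140, 148, 155, 170]

All cut coordinates (distinct, sorted): [1, 18, 24, 29, 40, 46, 50, 68, 82, 87, 92, 97, 105, 113, 121, 128, 140, 148, 155, 165, 170]

Fragment lengths:
  1→18: 17 bp
  18→24: 6 bp
  24→29: 5 bp
  29→40: 11 bp
  40→46: 6 bp
  46→50: 4 bp
  50→68: 18 bp
  68→82: 14 bp
  82→87: 5 bp
  87→92: 5 bp
  92→97: 5 bp
  97→105: 8 bp
  105→113: 8 bp
  113→121: 8 bp
  121→128: 7 bp
  128→140: 12 bp
  140→148: 8 bp
  148→155: 7 bp
  155→165: 10 bp
  165→170: 5 bp
  170→1 (wrap): 178-170+1 = 9 bp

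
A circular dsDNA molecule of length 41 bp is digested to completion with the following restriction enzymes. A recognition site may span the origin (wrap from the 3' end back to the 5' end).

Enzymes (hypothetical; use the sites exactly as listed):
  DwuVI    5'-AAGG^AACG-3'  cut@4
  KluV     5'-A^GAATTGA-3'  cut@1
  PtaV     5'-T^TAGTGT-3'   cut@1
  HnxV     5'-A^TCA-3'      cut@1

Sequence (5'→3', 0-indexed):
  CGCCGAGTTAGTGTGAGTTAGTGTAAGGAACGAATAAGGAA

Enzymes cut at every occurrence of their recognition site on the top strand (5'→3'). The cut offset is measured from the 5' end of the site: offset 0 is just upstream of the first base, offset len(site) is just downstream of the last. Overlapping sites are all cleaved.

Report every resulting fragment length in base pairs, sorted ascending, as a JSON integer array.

Scan for sites:
  DwuVI (AAGGAACG, off=4): starts [24, 35] → cuts [28, 39]
  KluV (AGAATTGA, off=1): no sites
  PtaV (TTAGTGT, off=1): starts [7, 17] → cuts [8, 18]
  HnxV (ATCA, off=1): no sites

All cut coordinates (distinct, sorted): [8, 18, 28, 39]

Fragment lengths:
  8→18: 10 bp
  18→28: 10 bp
  28→39: 11 bp
  39→8 (wrap): 41-39+8 = 10 bp

[10,10,10,11]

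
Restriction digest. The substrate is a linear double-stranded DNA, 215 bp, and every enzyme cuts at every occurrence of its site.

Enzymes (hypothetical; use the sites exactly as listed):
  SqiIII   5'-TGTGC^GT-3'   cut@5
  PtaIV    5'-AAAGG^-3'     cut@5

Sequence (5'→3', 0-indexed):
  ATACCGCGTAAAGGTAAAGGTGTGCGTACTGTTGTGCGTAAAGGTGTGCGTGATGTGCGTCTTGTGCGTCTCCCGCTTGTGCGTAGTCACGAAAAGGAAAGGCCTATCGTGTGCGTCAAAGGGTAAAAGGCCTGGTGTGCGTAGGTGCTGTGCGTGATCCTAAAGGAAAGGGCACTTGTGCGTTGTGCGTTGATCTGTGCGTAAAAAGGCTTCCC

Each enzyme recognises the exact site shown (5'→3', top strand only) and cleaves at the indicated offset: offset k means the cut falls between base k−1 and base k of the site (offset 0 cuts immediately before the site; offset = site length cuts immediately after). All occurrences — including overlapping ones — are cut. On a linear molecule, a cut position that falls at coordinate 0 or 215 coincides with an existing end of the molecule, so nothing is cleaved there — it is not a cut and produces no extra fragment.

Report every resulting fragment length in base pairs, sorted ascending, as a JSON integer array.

Scan for sites:
  SqiIII (TGTGCGT, off=5): starts [20, 32, 44, 53, 62, 77, 109, 135, 148, 176, 183, 195] → cuts [25, 37, 49, 58, 67, 82, 114, 140, 153, 181, 188, 200]
  PtaIV (AAAGG, off=5): starts [9, 15, 39, 92, 97, 117, 125, 161, 166, 204] → cuts [14, 20, 44, 97, 102, 122, 130, 166, 171, 209]

All cut coordinates (distinct, sorted): [14, 20, 25, 37, 44, 49, 58, 67, 82, 97, 102, 114, 122, 130, 140, 153, 166, 171, 181, 188, 200, 209]

Fragment lengths:
  [0,14): 14 bp
  [14,20): 6 bp
  [20,25): 5 bp
  [25,37): 12 bp
  [37,44): 7 bp
  [44,49): 5 bp
  [49,58): 9 bp
  [58,67): 9 bp
  [67,82): 15 bp
  [82,97): 15 bp
  [97,102): 5 bp
  [102,114): 12 bp
  [114,122): 8 bp
  [122,130): 8 bp
  [130,140): 10 bp
  [140,153): 13 bp
  [153,166): 13 bp
  [166,171): 5 bp
  [171,181): 10 bp
  [181,188): 7 bp
  [188,200): 12 bp
  [200,209): 9 bp
  [209,215): 6 bp

[5,5,5,5,6,6,7,7,8,8,9,9,9,10,10,12,12,12,13,13,14,15,15]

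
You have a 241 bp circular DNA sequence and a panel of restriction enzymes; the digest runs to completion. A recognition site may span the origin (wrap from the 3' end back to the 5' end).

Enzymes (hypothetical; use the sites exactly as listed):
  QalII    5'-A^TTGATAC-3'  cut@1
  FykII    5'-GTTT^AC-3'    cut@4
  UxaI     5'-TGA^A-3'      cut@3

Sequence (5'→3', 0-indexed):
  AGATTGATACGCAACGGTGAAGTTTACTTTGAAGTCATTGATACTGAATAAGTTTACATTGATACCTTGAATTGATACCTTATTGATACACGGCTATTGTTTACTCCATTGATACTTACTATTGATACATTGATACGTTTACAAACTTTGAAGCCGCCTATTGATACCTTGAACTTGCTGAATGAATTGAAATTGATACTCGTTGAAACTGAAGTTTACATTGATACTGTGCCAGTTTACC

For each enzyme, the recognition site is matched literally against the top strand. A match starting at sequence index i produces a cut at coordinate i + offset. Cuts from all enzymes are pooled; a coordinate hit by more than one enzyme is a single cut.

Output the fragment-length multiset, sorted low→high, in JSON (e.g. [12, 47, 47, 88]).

[1,2,3,3,4,5,5,5,5,6,6,6,7,8,8,9,9,10,11,11,11,12,12,13,14,17,18,20]

Per-enzyme occurrences:
  QalII (ATTGATAC, off=1): starts [2, 36, 57, 70, 81, 107, 120, 128, 159, 191, 219] → cuts [3, 37, 58, 71, 82, 108, 121, 129, 160, 192, 220]
  FykII (GTTTAC, off=4): starts [21, 51, 98, 136, 213, 234] → cuts [25, 55, 102, 140, 217, 238]
  UxaI (TGAA, off=3): starts [17, 29, 44, 67, 148, 169, 178, 182, 187, 203, 209] → cuts [20, 32, 47, 70, 151, 172, 181, 185, 190, 206, 212]

All cut coordinates (distinct, sorted): [3, 20, 25, 32, 37, 47, 55, 58, 70, 71, 82, 102, 108, 121, 129, 140, 151, 160, 172, 181, 185, 190, 192, 206, 212, 217, 220, 238]

Fragments:
  3→20: 17 bp
  20→25: 5 bp
  25→32: 7 bp
  32→37: 5 bp
  37→47: 10 bp
  47→55: 8 bp
  55→58: 3 bp
  58→70: 12 bp
  70→71: 1 bp
  71→82: 11 bp
  82→102: 20 bp
  102→108: 6 bp
  108→121: 13 bp
  121→129: 8 bp
  129→140: 11 bp
  140→151: 11 bp
  151→160: 9 bp
  160→172: 12 bp
  172→181: 9 bp
  181→185: 4 bp
  185→190: 5 bp
  190→192: 2 bp
  192→206: 14 bp
  206→212: 6 bp
  212→217: 5 bp
  217→220: 3 bp
  220→238: 18 bp
  238→3 (wrap): 241-238+3 = 6 bp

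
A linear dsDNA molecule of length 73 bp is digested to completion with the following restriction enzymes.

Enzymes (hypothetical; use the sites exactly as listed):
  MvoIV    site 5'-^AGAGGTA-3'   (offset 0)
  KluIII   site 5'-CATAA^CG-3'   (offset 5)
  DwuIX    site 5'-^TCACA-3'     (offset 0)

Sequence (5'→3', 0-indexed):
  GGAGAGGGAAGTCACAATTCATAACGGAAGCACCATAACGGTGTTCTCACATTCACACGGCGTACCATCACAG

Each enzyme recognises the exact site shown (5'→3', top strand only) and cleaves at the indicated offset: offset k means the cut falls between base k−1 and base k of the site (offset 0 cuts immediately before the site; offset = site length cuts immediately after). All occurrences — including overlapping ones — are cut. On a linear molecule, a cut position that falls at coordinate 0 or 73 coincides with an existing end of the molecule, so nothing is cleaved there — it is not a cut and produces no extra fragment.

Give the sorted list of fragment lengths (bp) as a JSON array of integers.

[6,6,8,11,13,14,15]

Scan for sites:
  MvoIV (AGAGGTA, off=0): no sites
  KluIII (CATAACG, off=5): starts [19, 33] → cuts [24, 38]
  DwuIX (TCACA, off=0): starts [11, 46, 52, 67] → cuts [11, 46, 52, 67]

Pooled cuts: [11, 24, 38, 46, 52, 67]

Fragments:
  [0,11): 11 bp
  [11,24): 13 bp
  [24,38): 14 bp
  [38,46): 8 bp
  [46,52): 6 bp
  [52,67): 15 bp
  [67,73): 6 bp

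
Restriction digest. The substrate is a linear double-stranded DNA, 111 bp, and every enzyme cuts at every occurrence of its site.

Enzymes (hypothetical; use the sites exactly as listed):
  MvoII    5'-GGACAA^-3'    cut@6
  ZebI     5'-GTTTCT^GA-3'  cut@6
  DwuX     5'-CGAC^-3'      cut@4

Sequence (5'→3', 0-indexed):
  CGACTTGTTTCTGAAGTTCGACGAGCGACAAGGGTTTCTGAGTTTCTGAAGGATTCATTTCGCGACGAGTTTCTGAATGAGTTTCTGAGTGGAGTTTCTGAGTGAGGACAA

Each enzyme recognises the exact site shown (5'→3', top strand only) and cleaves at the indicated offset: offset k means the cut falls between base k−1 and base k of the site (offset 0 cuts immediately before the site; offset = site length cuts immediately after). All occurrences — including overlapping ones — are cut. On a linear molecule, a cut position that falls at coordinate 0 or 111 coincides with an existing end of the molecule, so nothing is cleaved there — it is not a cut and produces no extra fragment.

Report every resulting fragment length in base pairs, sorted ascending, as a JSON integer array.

[4,7,8,8,8,10,10,12,12,13,19]

Scan for sites:
  MvoII GGACAA/6: at [105] ⇒ [] (position 111 is a terminus of the linear molecule — no cut)
  ZebI GTTTCTGA/6: at [6, 33, 41, 68, 80, 93] ⇒ [12, 39, 47, 74, 86, 99]
  DwuX CGAC/4: at [0, 18, 25, 62] ⇒ [4, 22, 29, 66]

All cut coordinates (distinct, sorted): [4, 12, 22, 29, 39, 47, 66, 74, 86, 99]

Fragments:
  [0,4): 4 bp
  [4,12): 8 bp
  [12,22): 10 bp
  [22,29): 7 bp
  [29,39): 10 bp
  [39,47): 8 bp
  [47,66): 19 bp
  [66,74): 8 bp
  [74,86): 12 bp
  [86,99): 13 bp
  [99,111): 12 bp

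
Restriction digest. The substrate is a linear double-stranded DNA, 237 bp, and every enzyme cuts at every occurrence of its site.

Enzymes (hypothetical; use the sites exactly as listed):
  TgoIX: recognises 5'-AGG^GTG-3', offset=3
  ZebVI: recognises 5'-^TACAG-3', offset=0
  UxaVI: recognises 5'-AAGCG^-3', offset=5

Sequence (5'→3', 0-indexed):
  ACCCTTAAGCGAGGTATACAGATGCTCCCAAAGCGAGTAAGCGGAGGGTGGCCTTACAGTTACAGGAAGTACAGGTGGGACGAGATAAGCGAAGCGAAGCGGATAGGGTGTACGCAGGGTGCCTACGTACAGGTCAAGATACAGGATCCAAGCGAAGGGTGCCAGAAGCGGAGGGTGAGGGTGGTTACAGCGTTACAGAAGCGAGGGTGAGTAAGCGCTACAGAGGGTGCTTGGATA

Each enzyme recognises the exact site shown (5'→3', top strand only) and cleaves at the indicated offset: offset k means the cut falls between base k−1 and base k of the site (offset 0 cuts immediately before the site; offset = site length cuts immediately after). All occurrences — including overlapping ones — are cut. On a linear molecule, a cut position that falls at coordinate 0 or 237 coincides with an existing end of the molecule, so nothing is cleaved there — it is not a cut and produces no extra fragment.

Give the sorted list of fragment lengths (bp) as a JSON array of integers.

[1,3,4,4,4,5,5,5,5,6,6,6,7,8,8,8,9,9,10,11,11,11,11,12,12,15,19,22]

Site scan:
  TgoIX AGGGTG/3: at [44, 104, 115, 155, 171, 177, 203, 223] ⇒ [47, 107, 118, 158, 174, 180, 206, 226]
  ZebVI TACAG/0: at [16, 54, 60, 69, 127, 139, 185, 193, 218] ⇒ [16, 54, 60, 69, 127, 139, 185, 193, 218]
  UxaVI AAGCG/5: at [6, 30, 38, 86, 91, 96, 149, 165, 198, 212] ⇒ [11, 35, 43, 91, 96, 101, 154, 170, 203, 217]

Pooled cuts: [11, 16, 35, 43, 47, 54, 60, 69, 91, 96, 101, 107, 118, 127, 139, 154, 158, 170, 174, 180, 185, 193, 203, 206, 217, 218, 226]

Fragment lengths:
  [0,11): 11 bp
  [11,16): 5 bp
  [16,35): 19 bp
  [35,43): 8 bp
  [43,47): 4 bp
  [47,54): 7 bp
  [54,60): 6 bp
  [60,69): 9 bp
  [69,91): 22 bp
  [91,96): 5 bp
  [96,101): 5 bp
  [101,107): 6 bp
  [107,118): 11 bp
  [118,127): 9 bp
  [127,139): 12 bp
  [139,154): 15 bp
  [154,158): 4 bp
  [158,170): 12 bp
  [170,174): 4 bp
  [174,180): 6 bp
  [180,185): 5 bp
  [185,193): 8 bp
  [193,203): 10 bp
  [203,206): 3 bp
  [206,217): 11 bp
  [217,218): 1 bp
  [218,226): 8 bp
  [226,237): 11 bp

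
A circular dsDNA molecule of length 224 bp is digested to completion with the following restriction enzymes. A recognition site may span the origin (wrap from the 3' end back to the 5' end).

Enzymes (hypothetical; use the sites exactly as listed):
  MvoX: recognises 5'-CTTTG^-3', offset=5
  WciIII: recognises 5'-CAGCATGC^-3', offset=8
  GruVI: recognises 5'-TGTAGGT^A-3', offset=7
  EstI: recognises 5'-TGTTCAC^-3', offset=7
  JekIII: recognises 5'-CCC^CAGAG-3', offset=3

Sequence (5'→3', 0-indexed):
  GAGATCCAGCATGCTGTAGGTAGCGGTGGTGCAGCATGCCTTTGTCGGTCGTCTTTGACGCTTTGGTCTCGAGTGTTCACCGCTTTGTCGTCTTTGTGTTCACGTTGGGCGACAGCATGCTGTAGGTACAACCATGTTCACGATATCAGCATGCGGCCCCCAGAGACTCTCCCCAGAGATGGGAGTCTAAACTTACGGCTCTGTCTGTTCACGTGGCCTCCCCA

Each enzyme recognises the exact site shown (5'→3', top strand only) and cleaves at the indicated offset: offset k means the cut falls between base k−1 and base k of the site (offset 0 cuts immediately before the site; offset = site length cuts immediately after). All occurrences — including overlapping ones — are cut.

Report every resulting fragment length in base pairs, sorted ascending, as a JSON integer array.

Scan for sites:
  MvoX (CTTTG, off=5): starts [39, 52, 60, 82, 91] → cuts [44, 57, 65, 87, 96]
  WciIII (CAGCATGC, off=8): starts [6, 31, 112, 146] → cuts [14, 39, 120, 154]
  GruVI (TGTAGGTA, off=7): starts [14, 120] → cuts [21, 127]
  EstI (TGTTCAC, off=7): starts [73, 96, 134, 205] → cuts [80, 103, 141, 212]
  JekIII (CCCCAGAG, off=3): starts [157, 170, 219] → cuts [160, 173, 222]

All cut coordinates (distinct, sorted): [14, 21, 39, 44, 57, 65, 80, 87, 96, 103, 120, 127, 141, 154, 160, 173, 212, 222]

Fragments:
  14→21: 7 bp
  21→39: 18 bp
  39→44: 5 bp
  44→57: 13 bp
  57→65: 8 bp
  65→80: 15 bp
  80→87: 7 bp
  87→96: 9 bp
  96→103: 7 bp
  103→120: 17 bp
  120→127: 7 bp
  127→141: 14 bp
  141→154: 13 bp
  154→160: 6 bp
  160→173: 13 bp
  173→212: 39 bp
  212→222: 10 bp
  222→14 (wrap): 224-222+14 = 16 bp

[5,6,7,7,7,7,8,9,10,13,13,13,14,15,16,17,18,39]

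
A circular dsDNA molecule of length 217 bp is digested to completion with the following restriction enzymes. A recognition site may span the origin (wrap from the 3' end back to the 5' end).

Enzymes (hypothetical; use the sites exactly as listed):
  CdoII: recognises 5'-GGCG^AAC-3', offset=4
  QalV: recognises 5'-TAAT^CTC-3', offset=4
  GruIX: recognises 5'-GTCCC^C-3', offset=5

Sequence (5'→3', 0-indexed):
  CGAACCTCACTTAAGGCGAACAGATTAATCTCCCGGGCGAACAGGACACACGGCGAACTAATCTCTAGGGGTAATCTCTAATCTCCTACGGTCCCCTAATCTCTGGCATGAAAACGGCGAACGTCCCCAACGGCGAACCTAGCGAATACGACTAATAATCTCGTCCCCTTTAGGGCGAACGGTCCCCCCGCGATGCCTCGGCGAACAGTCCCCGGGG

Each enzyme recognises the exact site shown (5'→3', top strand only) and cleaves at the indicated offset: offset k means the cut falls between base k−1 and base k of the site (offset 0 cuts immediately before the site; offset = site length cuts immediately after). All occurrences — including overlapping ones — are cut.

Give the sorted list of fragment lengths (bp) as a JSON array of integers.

[5,7,7,7,8,8,8,9,9,10,10,11,13,13,16,16,17,19,24]

Per-enzyme occurrences:
  CdoII (GGCGAAC, off=4): starts [14, 35, 51, 115, 131, 173, 199, 215] → cuts [2, 18, 39, 55, 119, 135, 177, 203]
  QalV (TAATCTC, off=4): starts [25, 58, 71, 78, 96, 155] → cuts [29, 62, 75, 82, 100, 159]
  GruIX (GTCCCC, off=5): starts [90, 122, 162, 181, 207] → cuts [95, 127, 167, 186, 212]

Pooled cuts: [2, 18, 29, 39, 55, 62, 75, 82, 95, 100, 119, 127, 135, 159, 167, 177, 186, 203, 212]

Fragments:
  2→18: 16 bp
  18→29: 11 bp
  29→39: 10 bp
  39→55: 16 bp
  55→62: 7 bp
  62→75: 13 bp
  75→82: 7 bp
  82→95: 13 bp
  95→100: 5 bp
  100→119: 19 bp
  119→127: 8 bp
  127→135: 8 bp
  135→159: 24 bp
  159→167: 8 bp
  167→177: 10 bp
  177→186: 9 bp
  186→203: 17 bp
  203→212: 9 bp
  212→2 (wrap): 217-212+2 = 7 bp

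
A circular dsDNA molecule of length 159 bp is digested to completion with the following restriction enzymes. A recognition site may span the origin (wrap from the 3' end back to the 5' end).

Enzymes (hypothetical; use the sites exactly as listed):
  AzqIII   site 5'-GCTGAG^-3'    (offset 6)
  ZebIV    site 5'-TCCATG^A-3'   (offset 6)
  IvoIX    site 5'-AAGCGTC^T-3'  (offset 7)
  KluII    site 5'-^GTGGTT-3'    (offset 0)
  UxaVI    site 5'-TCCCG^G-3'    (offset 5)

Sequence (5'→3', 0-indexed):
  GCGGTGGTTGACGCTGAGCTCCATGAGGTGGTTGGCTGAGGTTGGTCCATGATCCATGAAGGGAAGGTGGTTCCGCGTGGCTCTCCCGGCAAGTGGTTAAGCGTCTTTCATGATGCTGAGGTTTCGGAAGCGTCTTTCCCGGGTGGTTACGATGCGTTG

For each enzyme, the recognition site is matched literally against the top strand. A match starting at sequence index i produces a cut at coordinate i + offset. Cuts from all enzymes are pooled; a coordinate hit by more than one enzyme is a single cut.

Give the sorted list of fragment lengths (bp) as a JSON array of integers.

[1,2,4,7,7,7,8,11,13,13,14,15,15,20,22]

Per-enzyme occurrences:
  AzqIII (GCTGAG, off=6): starts [12, 34, 114] → cuts [18, 40, 120]
  ZebIV (TCCATGA, off=6): starts [19, 45, 52] → cuts [25, 51, 58]
  IvoIX (AAGCGTCT, off=7): starts [98, 127] → cuts [105, 134]
  KluII (GTGGTT, off=0): starts [3, 27, 66, 92, 142] → cuts [3, 27, 66, 92, 142]
  UxaVI (TCCCGG, off=5): starts [83, 136] → cuts [88, 141]

All cut coordinates (distinct, sorted): [3, 18, 25, 27, 40, 51, 58, 66, 88, 92, 105, 120, 134, 141, 142]

Fragments:
  3→18: 15 bp
  18→25: 7 bp
  25→27: 2 bp
  27→40: 13 bp
  40→51: 11 bp
  51→58: 7 bp
  58→66: 8 bp
  66→88: 22 bp
  88→92: 4 bp
  92→105: 13 bp
  105→120: 15 bp
  120→134: 14 bp
  134→141: 7 bp
  141→142: 1 bp
  142→3 (wrap): 159-142+3 = 20 bp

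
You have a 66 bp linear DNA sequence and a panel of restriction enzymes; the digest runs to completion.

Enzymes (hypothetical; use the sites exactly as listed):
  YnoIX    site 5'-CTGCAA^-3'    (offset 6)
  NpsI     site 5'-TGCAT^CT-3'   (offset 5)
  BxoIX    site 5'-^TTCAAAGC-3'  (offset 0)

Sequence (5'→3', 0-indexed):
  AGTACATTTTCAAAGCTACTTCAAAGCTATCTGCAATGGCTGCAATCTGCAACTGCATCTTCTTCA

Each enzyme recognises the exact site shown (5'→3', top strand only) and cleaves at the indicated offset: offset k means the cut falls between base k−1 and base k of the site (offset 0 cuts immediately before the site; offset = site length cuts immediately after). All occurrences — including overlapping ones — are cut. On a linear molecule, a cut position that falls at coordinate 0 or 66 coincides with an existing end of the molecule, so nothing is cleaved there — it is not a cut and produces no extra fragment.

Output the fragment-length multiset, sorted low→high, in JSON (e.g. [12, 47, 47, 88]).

[6,7,8,8,9,11,17]

Per-enzyme occurrences:
  YnoIX CTGCAA/6: at [30, 39, 46] ⇒ [36, 45, 52]
  NpsI TGCATCT/5: at [53] ⇒ [58]
  BxoIX TTCAAAGC/0: at [8, 19] ⇒ [8, 19]

All cut coordinates (distinct, sorted): [8, 19, 36, 45, 52, 58]

Fragments:
  [0,8): 8 bp
  [8,19): 11 bp
  [19,36): 17 bp
  [36,45): 9 bp
  [45,52): 7 bp
  [52,58): 6 bp
  [58,66): 8 bp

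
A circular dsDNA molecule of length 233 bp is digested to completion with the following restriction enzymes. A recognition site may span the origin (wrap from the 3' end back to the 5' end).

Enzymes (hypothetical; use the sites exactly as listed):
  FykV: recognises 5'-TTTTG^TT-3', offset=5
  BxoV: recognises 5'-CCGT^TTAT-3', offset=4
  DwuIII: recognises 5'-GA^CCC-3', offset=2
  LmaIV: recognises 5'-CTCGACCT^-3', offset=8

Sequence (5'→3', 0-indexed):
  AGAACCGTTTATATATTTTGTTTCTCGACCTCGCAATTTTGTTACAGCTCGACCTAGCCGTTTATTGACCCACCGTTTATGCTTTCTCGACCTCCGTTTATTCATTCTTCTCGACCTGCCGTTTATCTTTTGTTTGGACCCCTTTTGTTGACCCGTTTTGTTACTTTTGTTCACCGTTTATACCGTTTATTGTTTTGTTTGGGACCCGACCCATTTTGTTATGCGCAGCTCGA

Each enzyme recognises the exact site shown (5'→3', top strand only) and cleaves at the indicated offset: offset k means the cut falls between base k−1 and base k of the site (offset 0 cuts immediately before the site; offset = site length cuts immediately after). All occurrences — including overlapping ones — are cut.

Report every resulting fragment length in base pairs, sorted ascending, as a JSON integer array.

[4,4,5,5,6,6,7,7,8,8,9,9,9,9,9,10,10,11,11,12,14,17,20,23]

Site scan:
  FykV (TTTTGTT, off=5): starts [15, 36, 127, 142, 155, 164, 192, 213] → cuts [20, 41, 132, 147, 160, 169, 197, 218]
  BxoV (CCGTTTAT, off=4): starts [4, 57, 72, 93, 118, 173, 182] → cuts [8, 61, 76, 97, 122, 177, 186]
  DwuIII (GACCC, off=2): starts [66, 136, 149, 202, 207] → cuts [68, 138, 151, 204, 209]
  LmaIV (CTCGACCT, off=8): starts [23, 47, 85, 109] → cuts [31, 55, 93, 117]

All cut coordinates (distinct, sorted): [8, 20, 31, 41, 55, 61, 68, 76, 93, 97, 117, 122, 132, 138, 147, 151, 160, 169, 177, 186, 197, 204, 209, 218]

Fragment lengths:
  8→20: 12 bp
  20→31: 11 bp
  31→41: 10 bp
  41→55: 14 bp
  55→61: 6 bp
  61→68: 7 bp
  68→76: 8 bp
  76→93: 17 bp
  93→97: 4 bp
  97→117: 20 bp
  117→122: 5 bp
  122→132: 10 bp
  132→138: 6 bp
  138→147: 9 bp
  147→151: 4 bp
  151→160: 9 bp
  160→169: 9 bp
  169→177: 8 bp
  177→186: 9 bp
  186→197: 11 bp
  197→204: 7 bp
  204→209: 5 bp
  209→218: 9 bp
  218→8 (wrap): 233-218+8 = 23 bp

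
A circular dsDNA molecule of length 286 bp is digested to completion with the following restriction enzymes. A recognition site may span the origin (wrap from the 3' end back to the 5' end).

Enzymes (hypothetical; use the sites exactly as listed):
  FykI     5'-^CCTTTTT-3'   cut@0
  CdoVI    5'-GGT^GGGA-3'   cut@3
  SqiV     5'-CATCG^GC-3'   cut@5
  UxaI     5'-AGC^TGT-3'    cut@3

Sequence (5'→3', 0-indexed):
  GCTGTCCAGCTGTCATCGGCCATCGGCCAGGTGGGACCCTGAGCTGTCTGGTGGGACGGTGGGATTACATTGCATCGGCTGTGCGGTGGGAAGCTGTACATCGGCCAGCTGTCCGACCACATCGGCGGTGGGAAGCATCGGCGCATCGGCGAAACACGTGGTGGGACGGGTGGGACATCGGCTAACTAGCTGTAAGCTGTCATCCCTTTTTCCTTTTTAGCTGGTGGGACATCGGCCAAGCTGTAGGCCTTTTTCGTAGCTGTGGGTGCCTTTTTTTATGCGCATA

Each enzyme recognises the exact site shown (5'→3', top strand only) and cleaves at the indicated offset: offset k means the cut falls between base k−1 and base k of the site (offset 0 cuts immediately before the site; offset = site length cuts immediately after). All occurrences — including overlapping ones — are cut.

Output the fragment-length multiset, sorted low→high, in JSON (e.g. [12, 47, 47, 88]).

[5,6,6,7,7,7,7,7,7,7,8,8,8,8,8,8,9,9,9,9,10,10,11,12,13,14,14,15,17,20]

Scan for sites:
  FykI CCTTTTT/0: at [204, 211, 247, 268] ⇒ [204, 211, 247, 268]
  CdoVI GGTGGGA/3: at [29, 49, 57, 84, 126, 159, 168, 222] ⇒ [32, 52, 60, 87, 129, 162, 171, 225]
  SqiV CATCGGC/5: at [13, 20, 72, 98, 119, 135, 143, 175, 229] ⇒ [18, 25, 77, 103, 124, 140, 148, 180, 234]
  UxaI AGCTGT/3: at [7, 41, 91, 106, 187, 194, 238, 257, 285] ⇒ [2, 10, 44, 94, 109, 190, 197, 241, 260]

Pooled cuts: [2, 10, 18, 25, 32, 44, 52, 60, 77, 87, 94, 103, 109, 124, 129, 140, 148, 162, 171, 180, 190, 197, 204, 211, 225, 234, 241, 247, 260, 268]

Fragment lengths:
  2→10: 8 bp
  10→18: 8 bp
  18→25: 7 bp
  25→32: 7 bp
  32→44: 12 bp
  44→52: 8 bp
  52→60: 8 bp
  60→77: 17 bp
  77→87: 10 bp
  87→94: 7 bp
  94→103: 9 bp
  103→109: 6 bp
  109→124: 15 bp
  124→129: 5 bp
  129→140: 11 bp
  140→148: 8 bp
  148→162: 14 bp
  162→171: 9 bp
  171→180: 9 bp
  180→190: 10 bp
  190→197: 7 bp
  197→204: 7 bp
  204→211: 7 bp
  211→225: 14 bp
  225→234: 9 bp
  234→241: 7 bp
  241→247: 6 bp
  247→260: 13 bp
  260→268: 8 bp
  268→2 (wrap): 286-268+2 = 20 bp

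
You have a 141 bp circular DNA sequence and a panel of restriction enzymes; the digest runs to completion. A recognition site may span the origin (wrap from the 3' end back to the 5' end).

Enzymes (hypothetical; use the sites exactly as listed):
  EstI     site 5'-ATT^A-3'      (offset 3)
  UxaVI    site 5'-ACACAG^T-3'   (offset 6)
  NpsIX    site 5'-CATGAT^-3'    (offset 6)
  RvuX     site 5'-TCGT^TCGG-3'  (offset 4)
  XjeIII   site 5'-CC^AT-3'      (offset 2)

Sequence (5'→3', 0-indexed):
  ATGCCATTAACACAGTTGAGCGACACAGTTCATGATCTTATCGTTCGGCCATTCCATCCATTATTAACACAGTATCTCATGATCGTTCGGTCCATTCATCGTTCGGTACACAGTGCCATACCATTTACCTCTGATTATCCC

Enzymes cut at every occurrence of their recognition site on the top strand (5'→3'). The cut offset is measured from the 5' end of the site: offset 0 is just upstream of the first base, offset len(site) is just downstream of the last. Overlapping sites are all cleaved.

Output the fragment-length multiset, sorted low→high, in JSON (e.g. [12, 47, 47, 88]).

[3,3,3,3,4,4,5,5,5,5,6,7,7,7,8,8,9,11,11,13,14]

Site scan:
  EstI ATTA/3: at [5, 59, 62, 133] ⇒ [8, 62, 65, 136]
  UxaVI ACACAGT/6: at [9, 22, 66, 107] ⇒ [15, 28, 72, 113]
  NpsIX CATGAT/6: at [30, 77] ⇒ [36, 83]
  RvuX TCGTTCGG/4: at [40, 82, 98] ⇒ [44, 86, 102]
  XjeIII CCAT/2: at [3, 48, 53, 57, 91, 115, 120, 139] ⇒ [0, 5, 50, 55, 59, 93, 117, 122]

Pooled cuts: [0, 5, 8, 15, 28, 36, 44, 50, 55, 59, 62, 65, 72, 83, 86, 93, 102, 113, 117, 122, 136]

Fragment lengths:
  0→5: 5 bp
  5→8: 3 bp
  8→15: 7 bp
  15→28: 13 bp
  28→36: 8 bp
  36→44: 8 bp
  44→50: 6 bp
  50→55: 5 bp
  55→59: 4 bp
  59→62: 3 bp
  62→65: 3 bp
  65→72: 7 bp
  72→83: 11 bp
  83→86: 3 bp
  86→93: 7 bp
  93→102: 9 bp
  102→113: 11 bp
  113→117: 4 bp
  117→122: 5 bp
  122→136: 14 bp
  136→0 (wrap): 141-136+0 = 5 bp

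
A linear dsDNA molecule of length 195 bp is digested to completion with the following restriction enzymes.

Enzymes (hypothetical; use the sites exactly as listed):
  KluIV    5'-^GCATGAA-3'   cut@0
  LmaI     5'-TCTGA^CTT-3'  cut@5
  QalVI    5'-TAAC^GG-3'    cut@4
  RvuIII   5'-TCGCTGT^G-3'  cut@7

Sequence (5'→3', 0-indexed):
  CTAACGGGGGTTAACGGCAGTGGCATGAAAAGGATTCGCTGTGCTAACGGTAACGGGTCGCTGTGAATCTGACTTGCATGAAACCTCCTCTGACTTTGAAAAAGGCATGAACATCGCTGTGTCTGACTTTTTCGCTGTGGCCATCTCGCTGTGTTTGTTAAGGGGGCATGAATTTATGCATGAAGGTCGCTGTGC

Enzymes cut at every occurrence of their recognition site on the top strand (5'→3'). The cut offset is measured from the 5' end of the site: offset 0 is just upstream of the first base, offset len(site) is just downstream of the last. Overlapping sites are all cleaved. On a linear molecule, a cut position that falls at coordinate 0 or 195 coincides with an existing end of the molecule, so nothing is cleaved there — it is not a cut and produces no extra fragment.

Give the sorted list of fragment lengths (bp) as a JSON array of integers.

[2,3,5,6,6,6,7,8,10,10,11,12,12,13,14,16,16,18,20]

Per-enzyme occurrences:
  KluIV GCATGAA/0: at [22, 75, 104, 165, 177] ⇒ [22, 75, 104, 165, 177]
  LmaI TCTGACTT/5: at [67, 88, 121] ⇒ [72, 93, 126]
  QalVI TAACGG/4: at [1, 11, 44, 50] ⇒ [5, 15, 48, 54]
  RvuIII TCGCTGTG/7: at [35, 57, 113, 131, 145, 186] ⇒ [42, 64, 120, 138, 152, 193]

Pooled cuts: [5, 15, 22, 42, 48, 54, 64, 72, 75, 93, 104, 120, 126, 138, 152, 165, 177, 193]

Fragment lengths:
  [0,5): 5 bp
  [5,15): 10 bp
  [15,22): 7 bp
  [22,42): 20 bp
  [42,48): 6 bp
  [48,54): 6 bp
  [54,64): 10 bp
  [64,72): 8 bp
  [72,75): 3 bp
  [75,93): 18 bp
  [93,104): 11 bp
  [104,120): 16 bp
  [120,126): 6 bp
  [126,138): 12 bp
  [138,152): 14 bp
  [152,165): 13 bp
  [165,177): 12 bp
  [177,193): 16 bp
  [193,195): 2 bp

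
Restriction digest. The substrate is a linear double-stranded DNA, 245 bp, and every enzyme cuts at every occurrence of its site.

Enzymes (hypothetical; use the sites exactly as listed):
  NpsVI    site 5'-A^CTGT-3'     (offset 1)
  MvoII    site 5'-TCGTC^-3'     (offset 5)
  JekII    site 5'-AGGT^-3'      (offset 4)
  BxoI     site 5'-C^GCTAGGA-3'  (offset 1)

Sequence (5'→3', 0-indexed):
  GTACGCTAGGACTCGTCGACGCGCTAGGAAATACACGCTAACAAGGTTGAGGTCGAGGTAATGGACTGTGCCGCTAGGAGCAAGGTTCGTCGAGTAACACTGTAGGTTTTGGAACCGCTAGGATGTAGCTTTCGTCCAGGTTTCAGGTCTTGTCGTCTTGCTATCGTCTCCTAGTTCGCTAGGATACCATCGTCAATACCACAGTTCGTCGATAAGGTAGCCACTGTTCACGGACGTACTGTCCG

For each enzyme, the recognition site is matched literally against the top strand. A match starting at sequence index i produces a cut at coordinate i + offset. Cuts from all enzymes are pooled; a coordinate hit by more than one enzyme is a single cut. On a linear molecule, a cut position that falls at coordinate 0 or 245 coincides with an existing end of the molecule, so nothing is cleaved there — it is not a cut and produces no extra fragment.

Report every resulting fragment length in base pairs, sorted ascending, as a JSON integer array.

Site scan:
  NpsVI ACTGT/1: at [64, 98, 222, 237] ⇒ [65, 99, 223, 238]
  MvoII TCGTC/5: at [12, 86, 131, 152, 163, 189, 205] ⇒ [17, 91, 136, 157, 168, 194, 210]
  JekII AGGT/4: at [43, 49, 55, 82, 103, 137, 144, 214] ⇒ [47, 53, 59, 86, 107, 141, 148, 218]
  BxoI CGCTAGGA/1: at [3, 21, 71, 115, 176] ⇒ [4, 22, 72, 116, 177]

All cut coordinates (distinct, sorted): [4, 17, 22, 47, 53, 59, 65, 72, 86, 91, 99, 107, 116, 136, 141, 148, 157, 168, 177, 194, 210, 218, 223, 238]

Fragment lengths:
  [0,4): 4 bp
  [4,17): 13 bp
  [17,22): 5 bp
  [22,47): 25 bp
  [47,53): 6 bp
  [53,59): 6 bp
  [59,65): 6 bp
  [65,72): 7 bp
  [72,86): 14 bp
  [86,91): 5 bp
  [91,99): 8 bp
  [99,107): 8 bp
  [107,116): 9 bp
  [116,136): 20 bp
  [136,141): 5 bp
  [141,148): 7 bp
  [148,157): 9 bp
  [157,168): 11 bp
  [168,177): 9 bp
  [177,194): 17 bp
  [194,210): 16 bp
  [210,218): 8 bp
  [218,223): 5 bp
  [223,238): 15 bp
  [238,245): 7 bp

[4,5,5,5,5,6,6,6,7,7,7,8,8,8,9,9,9,11,13,14,15,16,17,20,25]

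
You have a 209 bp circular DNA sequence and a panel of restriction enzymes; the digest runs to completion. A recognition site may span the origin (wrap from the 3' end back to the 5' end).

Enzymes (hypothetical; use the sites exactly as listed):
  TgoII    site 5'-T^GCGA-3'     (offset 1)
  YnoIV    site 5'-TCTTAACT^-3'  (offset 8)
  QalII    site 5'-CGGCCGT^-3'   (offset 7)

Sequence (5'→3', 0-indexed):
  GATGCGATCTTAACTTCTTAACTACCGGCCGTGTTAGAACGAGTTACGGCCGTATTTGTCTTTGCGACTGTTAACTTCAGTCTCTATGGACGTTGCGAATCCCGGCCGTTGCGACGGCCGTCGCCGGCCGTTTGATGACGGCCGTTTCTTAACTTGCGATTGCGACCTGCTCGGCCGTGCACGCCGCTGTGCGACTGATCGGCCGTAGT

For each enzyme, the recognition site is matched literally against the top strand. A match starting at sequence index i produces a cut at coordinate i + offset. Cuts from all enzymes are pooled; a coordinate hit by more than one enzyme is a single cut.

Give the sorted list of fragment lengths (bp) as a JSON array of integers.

[1,1,6,6,8,9,9,10,10,11,12,12,14,15,16,17,21,31]

Site scan:
  TgoII (TGCGA, off=1): starts [2, 62, 93, 109, 154, 160, 189] → cuts [3, 63, 94, 110, 155, 161, 190]
  YnoIV (TCTTAACT, off=8): starts [7, 15, 146] → cuts [15, 23, 154]
  QalII (CGGCCGT, off=7): starts [25, 46, 102, 114, 124, 138, 171, 199] → cuts [32, 53, 109, 121, 131, 145, 178, 206]

All cut coordinates (distinct, sorted): [3, 15, 23, 32, 53, 63, 94, 109, 110, 121, 131, 145, 154, 155, 161, 178, 190, 206]

Fragments:
  3→15: 12 bp
  15→23: 8 bp
  23→32: 9 bp
  32→53: 21 bp
  53→63: 10 bp
  63→94: 31 bp
  94→109: 15 bp
  109→110: 1 bp
  110→121: 11 bp
  121→131: 10 bp
  131→145: 14 bp
  145→154: 9 bp
  154→155: 1 bp
  155→161: 6 bp
  161→178: 17 bp
  178→190: 12 bp
  190→206: 16 bp
  206→3 (wrap): 209-206+3 = 6 bp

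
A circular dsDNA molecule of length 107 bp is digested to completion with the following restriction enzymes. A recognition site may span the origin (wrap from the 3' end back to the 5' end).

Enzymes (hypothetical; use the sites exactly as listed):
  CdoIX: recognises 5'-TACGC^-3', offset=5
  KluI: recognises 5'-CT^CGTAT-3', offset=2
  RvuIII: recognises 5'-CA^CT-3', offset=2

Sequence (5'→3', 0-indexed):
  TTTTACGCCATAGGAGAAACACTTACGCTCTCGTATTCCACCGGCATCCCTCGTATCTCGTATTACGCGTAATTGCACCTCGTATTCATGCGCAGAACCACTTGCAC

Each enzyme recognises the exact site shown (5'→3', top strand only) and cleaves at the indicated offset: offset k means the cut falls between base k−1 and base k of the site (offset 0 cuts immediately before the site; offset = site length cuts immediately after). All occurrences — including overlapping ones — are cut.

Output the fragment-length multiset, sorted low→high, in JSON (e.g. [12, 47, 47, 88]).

Scan for sites:
  CdoIX (TACGC, off=5): starts [3, 23, 63] → cuts [8, 28, 68]
  KluI (CTCGTAT, off=2): starts [29, 49, 56, 78] → cuts [31, 51, 58, 80]
  RvuIII (CACT, off=2): starts [19, 98, 104] → cuts [21, 100, 106]

Pooled cuts: [8, 21, 28, 31, 51, 58, 68, 80, 100, 106]

Fragments:
  8→21: 13 bp
  21→28: 7 bp
  28→31: 3 bp
  31→51: 20 bp
  51→58: 7 bp
  58→68: 10 bp
  68→80: 12 bp
  80→100: 20 bp
  100→106: 6 bp
  106→8 (wrap): 107-106+8 = 9 bp

[3,6,7,7,9,10,12,13,20,20]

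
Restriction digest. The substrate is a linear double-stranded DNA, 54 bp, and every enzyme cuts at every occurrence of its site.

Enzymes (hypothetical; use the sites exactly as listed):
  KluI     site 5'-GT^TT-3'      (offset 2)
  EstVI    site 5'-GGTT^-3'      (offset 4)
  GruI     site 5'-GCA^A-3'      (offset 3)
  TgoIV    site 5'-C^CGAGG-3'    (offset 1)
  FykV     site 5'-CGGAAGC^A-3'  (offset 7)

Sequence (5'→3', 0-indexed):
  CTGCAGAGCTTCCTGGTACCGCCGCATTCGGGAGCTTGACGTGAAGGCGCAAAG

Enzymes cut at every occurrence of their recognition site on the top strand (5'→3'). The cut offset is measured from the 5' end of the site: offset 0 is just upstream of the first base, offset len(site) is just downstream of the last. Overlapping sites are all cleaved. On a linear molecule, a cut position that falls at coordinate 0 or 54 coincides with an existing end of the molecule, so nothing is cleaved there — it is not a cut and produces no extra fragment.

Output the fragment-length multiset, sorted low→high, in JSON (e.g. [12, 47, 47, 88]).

Site scan:
  KluI (GTTT, off=2): no sites
  EstVI (GGTT, off=4): no sites
  GruI GCAA/3: at [48] ⇒ [51]
  TgoIV (CCGAGG, off=1): no sites
  FykV (CGGAAGCA, off=7): no sites

Pooled cuts: [51]

Fragments:
  [0,51): 51 bp
  [51,54): 3 bp

[3,51]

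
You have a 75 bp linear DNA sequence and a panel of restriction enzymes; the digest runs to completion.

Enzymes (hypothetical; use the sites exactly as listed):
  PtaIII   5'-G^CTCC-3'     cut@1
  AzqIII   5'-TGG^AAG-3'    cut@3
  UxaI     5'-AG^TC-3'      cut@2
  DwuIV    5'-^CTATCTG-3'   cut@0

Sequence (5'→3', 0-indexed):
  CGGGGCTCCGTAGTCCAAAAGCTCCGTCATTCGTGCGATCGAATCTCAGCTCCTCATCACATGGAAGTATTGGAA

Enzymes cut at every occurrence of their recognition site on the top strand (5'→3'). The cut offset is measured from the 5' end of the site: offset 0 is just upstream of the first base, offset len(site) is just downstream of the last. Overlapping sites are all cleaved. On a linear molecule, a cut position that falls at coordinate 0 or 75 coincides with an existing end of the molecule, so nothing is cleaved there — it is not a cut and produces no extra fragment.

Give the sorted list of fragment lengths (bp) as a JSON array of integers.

[5,8,8,11,15,28]

Per-enzyme occurrences:
  PtaIII (GCTCC, off=1): starts [4, 20, 48] → cuts [5, 21, 49]
  AzqIII (TGGAAG, off=3): starts [61] → cuts [64]
  UxaI (AGTC, off=2): starts [11] → cuts [13]
  DwuIV (CTATCTG, off=0): no sites

Pooled cuts: [5, 13, 21, 49, 64]

Fragment lengths:
  [0,5): 5 bp
  [5,13): 8 bp
  [13,21): 8 bp
  [21,49): 28 bp
  [49,64): 15 bp
  [64,75): 11 bp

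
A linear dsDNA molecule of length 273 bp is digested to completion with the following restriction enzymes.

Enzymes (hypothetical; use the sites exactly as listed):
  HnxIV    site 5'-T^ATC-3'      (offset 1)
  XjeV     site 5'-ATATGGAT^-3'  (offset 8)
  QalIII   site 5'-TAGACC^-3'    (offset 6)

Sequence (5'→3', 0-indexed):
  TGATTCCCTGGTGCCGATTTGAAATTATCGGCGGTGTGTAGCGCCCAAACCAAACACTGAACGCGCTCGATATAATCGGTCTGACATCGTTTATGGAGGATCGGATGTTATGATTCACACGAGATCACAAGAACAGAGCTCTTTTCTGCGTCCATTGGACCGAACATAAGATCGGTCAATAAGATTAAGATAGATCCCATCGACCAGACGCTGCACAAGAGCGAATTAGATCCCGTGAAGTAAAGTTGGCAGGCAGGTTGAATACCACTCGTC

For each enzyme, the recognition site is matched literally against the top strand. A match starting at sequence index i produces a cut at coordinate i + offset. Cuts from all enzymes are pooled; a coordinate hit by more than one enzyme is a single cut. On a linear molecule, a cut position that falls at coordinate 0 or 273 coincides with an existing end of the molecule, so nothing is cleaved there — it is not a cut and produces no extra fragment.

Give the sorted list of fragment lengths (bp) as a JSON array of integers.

[26,247]

Per-enzyme occurrences:
  HnxIV TATC/1: at [25] ⇒ [26]
  XjeV (ATATGGAT, off=8): no sites
  QalIII (TAGACC, off=6): no sites

All cut coordinates (distinct, sorted): [26]

Fragments:
  [0,26): 26 bp
  [26,273): 247 bp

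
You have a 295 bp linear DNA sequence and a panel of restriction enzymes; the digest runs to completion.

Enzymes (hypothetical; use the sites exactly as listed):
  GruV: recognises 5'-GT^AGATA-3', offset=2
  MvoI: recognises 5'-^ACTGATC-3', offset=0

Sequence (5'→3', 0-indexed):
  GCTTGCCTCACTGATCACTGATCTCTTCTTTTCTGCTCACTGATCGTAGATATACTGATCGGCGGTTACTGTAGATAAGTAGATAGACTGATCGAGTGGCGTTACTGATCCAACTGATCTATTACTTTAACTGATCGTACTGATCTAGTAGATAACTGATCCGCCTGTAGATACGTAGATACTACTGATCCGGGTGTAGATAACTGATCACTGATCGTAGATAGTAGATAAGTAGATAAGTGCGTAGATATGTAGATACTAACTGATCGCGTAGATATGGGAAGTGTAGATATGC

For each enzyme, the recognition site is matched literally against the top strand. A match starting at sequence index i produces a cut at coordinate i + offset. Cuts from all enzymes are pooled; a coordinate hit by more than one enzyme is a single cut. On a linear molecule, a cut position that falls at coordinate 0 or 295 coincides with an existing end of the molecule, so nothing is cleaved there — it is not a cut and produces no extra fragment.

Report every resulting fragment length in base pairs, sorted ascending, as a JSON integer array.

[5,5,6,6,7,7,7,7,8,8,8,8,8,8,9,9,9,9,9,11,11,12,14,14,15,17,17,19,22]

Site scan:
  GruV (GTAGATA, off=2): starts [45, 70, 78, 147, 166, 174, 195, 216, 223, 231, 243, 251, 270, 285] → cuts [47, 72, 80, 149, 168, 176, 197, 218, 225, 233, 245, 253, 272, 287]
  MvoI (ACTGATC, off=0): starts [9, 16, 38, 53, 86, 103, 112, 129, 138, 154, 183, 202, 209, 261] → cuts [9, 16, 38, 53, 86, 103, 112, 129, 138, 154, 183, 202, 209, 261]

All cut coordinates (distinct, sorted): [9, 16, 38, 47, 53, 72, 80, 86, 103, 112, 129, 138, 149, 154, 168, 176, 183, 197, 202, 209, 218, 225, 233, 245, 253, 261, 272, 287]

Fragment lengths:
  [0,9): 9 bp
  [9,16): 7 bp
  [16,38): 22 bp
  [38,47): 9 bp
  [47,53): 6 bp
  [53,72): 19 bp
  [72,80): 8 bp
  [80,86): 6 bp
  [86,103): 17 bp
  [103,112): 9 bp
  [112,129): 17 bp
  [129,138): 9 bp
  [138,149): 11 bp
  [149,154): 5 bp
  [154,168): 14 bp
  [168,176): 8 bp
  [176,183): 7 bp
  [183,197): 14 bp
  [197,202): 5 bp
  [202,209): 7 bp
  [209,218): 9 bp
  [218,225): 7 bp
  [225,233): 8 bp
  [233,245): 12 bp
  [245,253): 8 bp
  [253,261): 8 bp
  [261,272): 11 bp
  [272,287): 15 bp
  [287,295): 8 bp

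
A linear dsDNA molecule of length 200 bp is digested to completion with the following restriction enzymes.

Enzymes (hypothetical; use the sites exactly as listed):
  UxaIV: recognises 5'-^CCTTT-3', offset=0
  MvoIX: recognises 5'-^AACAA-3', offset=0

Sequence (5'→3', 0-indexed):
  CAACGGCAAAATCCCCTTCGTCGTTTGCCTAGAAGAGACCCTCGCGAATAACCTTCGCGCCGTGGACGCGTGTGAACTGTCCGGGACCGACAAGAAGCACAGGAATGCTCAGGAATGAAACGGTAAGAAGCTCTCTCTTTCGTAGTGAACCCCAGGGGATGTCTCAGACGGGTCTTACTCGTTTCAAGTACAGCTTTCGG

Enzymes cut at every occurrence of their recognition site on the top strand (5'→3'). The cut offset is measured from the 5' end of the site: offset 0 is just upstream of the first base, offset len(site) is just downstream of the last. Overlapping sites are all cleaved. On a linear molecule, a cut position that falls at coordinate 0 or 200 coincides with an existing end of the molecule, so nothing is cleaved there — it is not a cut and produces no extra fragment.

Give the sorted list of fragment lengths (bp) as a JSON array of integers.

Scan for sites:
  UxaIV (CCTTT, off=0): no sites
  MvoIX (AACAA, off=0): no sites

All cut coordinates (distinct, sorted): ∅

Fragment lengths:
  no cuts → one linear fragment of 200 bp

[200]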